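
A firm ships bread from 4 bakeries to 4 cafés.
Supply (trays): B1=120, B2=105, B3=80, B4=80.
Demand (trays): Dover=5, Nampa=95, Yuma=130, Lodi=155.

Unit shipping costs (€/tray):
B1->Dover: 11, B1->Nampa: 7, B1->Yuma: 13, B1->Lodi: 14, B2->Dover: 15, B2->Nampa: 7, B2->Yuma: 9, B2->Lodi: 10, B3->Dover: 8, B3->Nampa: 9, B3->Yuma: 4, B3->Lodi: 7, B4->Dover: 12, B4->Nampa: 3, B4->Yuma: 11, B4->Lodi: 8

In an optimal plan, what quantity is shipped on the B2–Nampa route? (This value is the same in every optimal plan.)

0

The minimum-cost plan:
  B1–Dover: 5 × €11 = €55
  B1–Nampa: 95 × €7 = €665
  B1–Yuma: 20 × €13 = €260
  B2–Yuma: 30 × €9 = €270
  B2–Lodi: 75 × €10 = €750
  B3–Yuma: 80 × €4 = €320
  B4–Lodi: 80 × €8 = €640
Total cost = €2960.
The route B2→Nampa is not used.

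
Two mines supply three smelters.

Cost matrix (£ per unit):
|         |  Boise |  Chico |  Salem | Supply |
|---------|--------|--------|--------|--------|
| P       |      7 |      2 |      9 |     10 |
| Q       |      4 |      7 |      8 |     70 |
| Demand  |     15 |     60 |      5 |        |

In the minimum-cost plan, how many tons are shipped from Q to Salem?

The minimum-cost plan:
  P–Chico: 10 tons
  Q–Boise: 15 tons
  Q–Chico: 50 tons
  Q–Salem: 5 tons
Total cost = £470.
So Q→Salem carries 5 tons.

5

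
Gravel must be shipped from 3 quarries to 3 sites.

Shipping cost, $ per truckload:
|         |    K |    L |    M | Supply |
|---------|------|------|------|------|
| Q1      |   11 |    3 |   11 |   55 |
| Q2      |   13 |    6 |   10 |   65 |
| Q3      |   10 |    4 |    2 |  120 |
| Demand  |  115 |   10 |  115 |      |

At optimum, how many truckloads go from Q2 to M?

The minimum-cost plan:
  Q1→K: 45 × $11 = $495
  Q1→L: 10 × $3 = $30
  Q2→K: 65 × $13 = $845
  Q3→K: 5 × $10 = $50
  Q3→M: 115 × $2 = $230
Total cost = $1650.
The route Q2→M is not used.

0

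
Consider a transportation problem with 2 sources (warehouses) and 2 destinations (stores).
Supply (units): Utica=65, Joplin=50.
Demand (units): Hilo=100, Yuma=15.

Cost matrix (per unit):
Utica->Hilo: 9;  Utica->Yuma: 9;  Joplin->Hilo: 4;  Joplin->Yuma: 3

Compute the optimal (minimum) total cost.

One minimum-cost allocation:
  Utica to Hilo: 65 × 9 = 585
  Joplin to Hilo: 35 × 4 = 140
  Joplin to Yuma: 15 × 3 = 45
Total = 585 + 140 + 45 = 770.

770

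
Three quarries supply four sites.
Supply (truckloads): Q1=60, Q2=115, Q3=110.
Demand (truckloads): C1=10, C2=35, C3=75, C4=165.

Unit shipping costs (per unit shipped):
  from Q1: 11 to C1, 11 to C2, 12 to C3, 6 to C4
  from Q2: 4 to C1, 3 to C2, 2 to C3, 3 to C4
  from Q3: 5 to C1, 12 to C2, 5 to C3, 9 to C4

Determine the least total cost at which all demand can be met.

One minimum-cost allocation:
  Q1 to C4: 60 × 6 = 360
  Q2 to C2: 35 × 3 = 105
  Q2 to C4: 80 × 3 = 240
  Q3 to C1: 10 × 5 = 50
  Q3 to C3: 75 × 5 = 375
  Q3 to C4: 25 × 9 = 225
Total = 360 + 105 + 240 + 50 + 375 + 225 = 1355.
(Supply check: Q1 ships 60; Q2 ships 115; Q3 ships 110.)

1355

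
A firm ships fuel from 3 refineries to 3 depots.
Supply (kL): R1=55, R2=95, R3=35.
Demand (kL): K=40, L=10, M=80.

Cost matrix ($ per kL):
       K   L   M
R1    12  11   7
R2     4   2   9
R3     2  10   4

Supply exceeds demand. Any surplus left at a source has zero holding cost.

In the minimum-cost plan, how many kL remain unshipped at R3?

0

Minimum-cost shipments:
  R1–M: 45 × $7 = $315
  R2–K: 40 × $4 = $160
  R2–L: 10 × $2 = $20
  R3–M: 35 × $4 = $140
Total cost = $635.
R3 ships 35 of its 35, leaving 0.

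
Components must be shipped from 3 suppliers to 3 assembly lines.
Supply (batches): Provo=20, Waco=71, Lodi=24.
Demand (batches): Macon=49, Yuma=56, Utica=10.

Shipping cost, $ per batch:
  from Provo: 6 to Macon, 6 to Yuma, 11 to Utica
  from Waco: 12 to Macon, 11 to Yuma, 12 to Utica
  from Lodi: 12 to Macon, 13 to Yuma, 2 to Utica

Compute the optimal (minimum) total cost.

1104

A cheapest plan:
  Provo to Macon: 20 × $6 = $120
  Waco to Macon: 15 × $12 = $180
  Waco to Yuma: 56 × $11 = $616
  Lodi to Macon: 14 × $12 = $168
  Lodi to Utica: 10 × $2 = $20
Total = 120 + 180 + 616 + 168 + 20 = $1104.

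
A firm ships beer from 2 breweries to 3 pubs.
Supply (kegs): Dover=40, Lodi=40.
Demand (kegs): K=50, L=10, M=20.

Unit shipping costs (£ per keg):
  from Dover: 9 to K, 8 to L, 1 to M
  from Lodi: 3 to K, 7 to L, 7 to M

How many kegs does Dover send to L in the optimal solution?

Optimal shipments:
  Dover to K: 10 × £9 = £90
  Dover to L: 10 × £8 = £80
  Dover to M: 20 × £1 = £20
  Lodi to K: 40 × £3 = £120
Total cost = £310.
So Dover→L carries 10 kegs.

10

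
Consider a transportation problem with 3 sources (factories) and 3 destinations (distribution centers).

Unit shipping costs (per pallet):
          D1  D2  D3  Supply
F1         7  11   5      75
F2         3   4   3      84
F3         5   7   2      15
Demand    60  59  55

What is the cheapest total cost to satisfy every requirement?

786

A cheapest plan:
  F1->D1: 35 × 7 = 245
  F1->D3: 40 × 5 = 200
  F2->D1: 25 × 3 = 75
  F2->D2: 59 × 4 = 236
  F3->D3: 15 × 2 = 30
Total = 245 + 200 + 75 + 236 + 30 = 786.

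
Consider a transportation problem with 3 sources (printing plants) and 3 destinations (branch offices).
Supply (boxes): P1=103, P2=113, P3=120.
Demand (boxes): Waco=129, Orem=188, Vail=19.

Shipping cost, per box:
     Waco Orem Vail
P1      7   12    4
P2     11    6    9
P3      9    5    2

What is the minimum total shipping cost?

2046

Optimal allocation:
  P1–Waco: 103 boxes
  P2–Orem: 113 boxes
  P3–Waco: 26 boxes
  P3–Orem: 75 boxes
  P3–Vail: 19 boxes
Total cost = 2046.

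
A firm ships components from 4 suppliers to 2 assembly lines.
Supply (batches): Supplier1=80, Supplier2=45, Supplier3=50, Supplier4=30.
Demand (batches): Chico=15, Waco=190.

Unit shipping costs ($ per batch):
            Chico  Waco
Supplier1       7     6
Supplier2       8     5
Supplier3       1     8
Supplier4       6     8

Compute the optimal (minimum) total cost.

1240

One minimum-cost allocation:
  Supplier1 to Waco: 80 batches
  Supplier2 to Waco: 45 batches
  Supplier3 to Chico: 15 batches
  Supplier3 to Waco: 35 batches
  Supplier4 to Waco: 30 batches
Total cost = $1240.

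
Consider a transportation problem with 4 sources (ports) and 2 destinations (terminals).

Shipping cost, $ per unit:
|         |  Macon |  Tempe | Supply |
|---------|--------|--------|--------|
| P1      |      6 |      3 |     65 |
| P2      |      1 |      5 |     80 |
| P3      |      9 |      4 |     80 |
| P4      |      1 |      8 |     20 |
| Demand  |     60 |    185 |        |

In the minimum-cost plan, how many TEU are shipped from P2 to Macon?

Optimal shipments:
  P1 to Tempe: 65 × $3 = $195
  P2 to Macon: 40 × $1 = $40
  P2 to Tempe: 40 × $5 = $200
  P3 to Tempe: 80 × $4 = $320
  P4 to Macon: 20 × $1 = $20
Total cost = $775.
So P2→Macon carries 40 TEU.

40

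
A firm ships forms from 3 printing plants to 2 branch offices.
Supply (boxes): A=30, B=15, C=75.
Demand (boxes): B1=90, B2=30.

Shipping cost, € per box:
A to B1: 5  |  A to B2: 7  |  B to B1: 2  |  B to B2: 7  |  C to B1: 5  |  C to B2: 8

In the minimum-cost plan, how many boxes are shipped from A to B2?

30

The minimum-cost plan:
  A→B2: 30 boxes
  B→B1: 15 boxes
  C→B1: 75 boxes
Total cost = €615.
So A→B2 carries 30 boxes.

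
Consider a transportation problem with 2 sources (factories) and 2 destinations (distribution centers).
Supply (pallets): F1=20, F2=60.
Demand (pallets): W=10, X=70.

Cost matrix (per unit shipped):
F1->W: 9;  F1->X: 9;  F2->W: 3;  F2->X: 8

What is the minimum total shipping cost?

One minimum-cost allocation:
  F1 to X: 20 × 9 = 180
  F2 to W: 10 × 3 = 30
  F2 to X: 50 × 8 = 400
Total = 180 + 30 + 400 = 610.

610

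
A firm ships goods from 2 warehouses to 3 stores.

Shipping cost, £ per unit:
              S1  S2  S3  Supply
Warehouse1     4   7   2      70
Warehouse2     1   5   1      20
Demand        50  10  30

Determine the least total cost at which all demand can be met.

270

An optimal shipping plan:
  Warehouse1→S1: 30 × £4 = £120
  Warehouse1→S2: 10 × £7 = £70
  Warehouse1→S3: 30 × £2 = £60
  Warehouse2→S1: 20 × £1 = £20
Total = 120 + 70 + 60 + 20 = £270.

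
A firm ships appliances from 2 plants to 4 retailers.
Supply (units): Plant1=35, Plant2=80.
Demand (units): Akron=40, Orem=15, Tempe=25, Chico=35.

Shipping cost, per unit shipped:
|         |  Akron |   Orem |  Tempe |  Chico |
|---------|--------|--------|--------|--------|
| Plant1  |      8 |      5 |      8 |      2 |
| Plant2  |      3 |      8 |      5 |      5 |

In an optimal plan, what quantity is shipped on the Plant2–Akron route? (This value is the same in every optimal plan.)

The minimum-cost plan:
  Plant1 to Orem: 15 units
  Plant1 to Chico: 20 units
  Plant2 to Akron: 40 units
  Plant2 to Tempe: 25 units
  Plant2 to Chico: 15 units
Total cost = 435.
So Plant2→Akron carries 40 units.

40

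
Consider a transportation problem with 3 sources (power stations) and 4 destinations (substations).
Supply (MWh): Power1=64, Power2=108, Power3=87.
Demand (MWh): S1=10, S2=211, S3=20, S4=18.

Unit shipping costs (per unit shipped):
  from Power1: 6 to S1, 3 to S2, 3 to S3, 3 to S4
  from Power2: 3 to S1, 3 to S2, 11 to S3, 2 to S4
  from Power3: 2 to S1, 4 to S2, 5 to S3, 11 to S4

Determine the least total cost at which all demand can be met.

Optimal allocation:
  Power1->S2: 44 MWh
  Power1->S3: 20 MWh
  Power2->S2: 90 MWh
  Power2->S4: 18 MWh
  Power3->S1: 10 MWh
  Power3->S2: 77 MWh
Total cost = 826.
(Supply check: Power1 ships 64; Power2 ships 108; Power3 ships 87.)

826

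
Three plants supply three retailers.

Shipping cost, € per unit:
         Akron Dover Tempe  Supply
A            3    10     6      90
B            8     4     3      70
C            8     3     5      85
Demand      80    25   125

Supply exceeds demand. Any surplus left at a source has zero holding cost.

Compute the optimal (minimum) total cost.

An optimal shipping plan:
  A to Akron: 80 × €3 = €240
  B to Tempe: 70 × €3 = €210
  C to Dover: 25 × €3 = €75
  C to Tempe: 55 × €5 = €275
Total = 240 + 210 + 75 + 275 = €800.

800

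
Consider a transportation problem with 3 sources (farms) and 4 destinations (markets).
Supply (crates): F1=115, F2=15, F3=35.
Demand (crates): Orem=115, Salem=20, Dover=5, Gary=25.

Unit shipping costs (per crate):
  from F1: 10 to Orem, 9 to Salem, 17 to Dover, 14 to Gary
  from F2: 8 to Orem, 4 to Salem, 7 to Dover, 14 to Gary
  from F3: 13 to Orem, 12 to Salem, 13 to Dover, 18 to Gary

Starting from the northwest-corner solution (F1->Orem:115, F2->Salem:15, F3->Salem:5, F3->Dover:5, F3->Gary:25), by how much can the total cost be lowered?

Current plan cost = 115·10 + 15·4 + 5·12 + 5·13 + 25·18 = 1785.
Optimal plan:
  F1->Orem: 85 × 10 = 850
  F1->Salem: 5 × 9 = 45
  F1->Gary: 25 × 14 = 350
  F2->Salem: 15 × 4 = 60
  F3->Orem: 30 × 13 = 390
  F3->Dover: 5 × 13 = 65
Optimal cost = 1760.
Saving = 1785 − 1760 = 25.

25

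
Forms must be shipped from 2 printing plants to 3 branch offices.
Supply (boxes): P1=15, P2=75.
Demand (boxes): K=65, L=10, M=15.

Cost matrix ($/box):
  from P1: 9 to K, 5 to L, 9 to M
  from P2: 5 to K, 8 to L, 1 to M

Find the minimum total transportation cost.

410

One minimum-cost allocation:
  P1–K: 5 × $9 = $45
  P1–L: 10 × $5 = $50
  P2–K: 60 × $5 = $300
  P2–M: 15 × $1 = $15
Total = 45 + 50 + 300 + 15 = $410.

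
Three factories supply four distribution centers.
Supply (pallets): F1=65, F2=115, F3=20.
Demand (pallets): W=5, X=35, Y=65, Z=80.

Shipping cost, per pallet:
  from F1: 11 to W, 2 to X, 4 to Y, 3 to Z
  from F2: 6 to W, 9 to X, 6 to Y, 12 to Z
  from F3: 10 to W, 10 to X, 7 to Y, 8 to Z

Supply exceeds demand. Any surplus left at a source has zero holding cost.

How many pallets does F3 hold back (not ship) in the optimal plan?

0

Minimum-cost shipments:
  F1→X: 5 × 2 = 10
  F1→Z: 60 × 3 = 180
  F2→W: 5 × 6 = 30
  F2→X: 30 × 9 = 270
  F2→Y: 65 × 6 = 390
  F3→Z: 20 × 8 = 160
Total cost = 1040.
F3 ships 20 of its 20, leaving 0.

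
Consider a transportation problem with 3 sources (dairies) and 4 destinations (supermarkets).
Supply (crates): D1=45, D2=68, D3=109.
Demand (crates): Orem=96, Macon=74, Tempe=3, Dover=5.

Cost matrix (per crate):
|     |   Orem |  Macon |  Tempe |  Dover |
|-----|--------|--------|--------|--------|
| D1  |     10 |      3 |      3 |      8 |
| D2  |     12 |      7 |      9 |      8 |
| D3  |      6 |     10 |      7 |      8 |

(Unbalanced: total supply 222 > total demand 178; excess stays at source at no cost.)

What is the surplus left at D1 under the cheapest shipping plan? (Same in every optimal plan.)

Minimum-cost shipments:
  D1→Macon: 42 × 3 = 126
  D1→Tempe: 3 × 3 = 9
  D2→Macon: 32 × 7 = 224
  D3→Orem: 96 × 6 = 576
  D3→Dover: 5 × 8 = 40
Total cost = 975.
D1 ships 45 of its 45, leaving 0.

0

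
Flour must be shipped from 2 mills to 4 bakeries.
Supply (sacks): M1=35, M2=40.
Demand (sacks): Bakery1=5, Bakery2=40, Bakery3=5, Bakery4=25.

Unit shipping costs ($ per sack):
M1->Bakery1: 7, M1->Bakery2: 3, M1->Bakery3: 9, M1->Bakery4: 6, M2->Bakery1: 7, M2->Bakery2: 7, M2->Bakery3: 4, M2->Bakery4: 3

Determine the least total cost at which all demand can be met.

270

An optimal shipping plan:
  M1→Bakery2: 35 × $3 = $105
  M2→Bakery1: 5 × $7 = $35
  M2→Bakery2: 5 × $7 = $35
  M2→Bakery3: 5 × $4 = $20
  M2→Bakery4: 25 × $3 = $75
Total = 105 + 35 + 35 + 20 + 75 = $270.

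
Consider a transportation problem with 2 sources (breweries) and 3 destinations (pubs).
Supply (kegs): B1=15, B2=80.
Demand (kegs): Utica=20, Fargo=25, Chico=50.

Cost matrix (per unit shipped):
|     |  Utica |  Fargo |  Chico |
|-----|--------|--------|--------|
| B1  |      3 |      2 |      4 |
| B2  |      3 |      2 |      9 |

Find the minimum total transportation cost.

485

Optimal allocation:
  B1→Chico: 15 × 4 = 60
  B2→Utica: 20 × 3 = 60
  B2→Fargo: 25 × 2 = 50
  B2→Chico: 35 × 9 = 315
Total = 60 + 60 + 50 + 315 = 485.
(Supply check: B1 ships 15; B2 ships 80.)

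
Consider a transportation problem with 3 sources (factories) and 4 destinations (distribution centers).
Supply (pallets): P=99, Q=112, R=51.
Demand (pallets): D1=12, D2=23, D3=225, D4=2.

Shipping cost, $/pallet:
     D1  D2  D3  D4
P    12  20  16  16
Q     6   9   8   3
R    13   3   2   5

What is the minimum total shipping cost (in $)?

A cheapest plan:
  P→D1: 12 × $12 = $144
  P→D3: 87 × $16 = $1392
  Q→D2: 23 × $9 = $207
  Q→D3: 87 × $8 = $696
  Q→D4: 2 × $3 = $6
  R→D3: 51 × $2 = $102
Total = 144 + 1392 + 207 + 696 + 6 + 102 = $2547.

2547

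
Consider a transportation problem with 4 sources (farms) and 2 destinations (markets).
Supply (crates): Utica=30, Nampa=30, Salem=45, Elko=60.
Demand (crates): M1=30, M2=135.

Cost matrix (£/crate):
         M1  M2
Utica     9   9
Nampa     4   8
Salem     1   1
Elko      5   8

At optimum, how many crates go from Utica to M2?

The minimum-cost plan:
  Utica->M2: 30 × £9 = £270
  Nampa->M1: 30 × £4 = £120
  Salem->M2: 45 × £1 = £45
  Elko->M2: 60 × £8 = £480
Total cost = £915.
So Utica→M2 carries 30 crates.

30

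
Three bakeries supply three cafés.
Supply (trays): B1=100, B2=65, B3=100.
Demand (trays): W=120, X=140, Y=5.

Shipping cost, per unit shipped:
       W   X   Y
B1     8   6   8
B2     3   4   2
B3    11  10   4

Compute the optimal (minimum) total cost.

1820

An optimal shipping plan:
  B1 to X: 100 × 6 = 600
  B2 to W: 65 × 3 = 195
  B3 to W: 55 × 11 = 605
  B3 to X: 40 × 10 = 400
  B3 to Y: 5 × 4 = 20
Total = 600 + 195 + 605 + 400 + 20 = 1820.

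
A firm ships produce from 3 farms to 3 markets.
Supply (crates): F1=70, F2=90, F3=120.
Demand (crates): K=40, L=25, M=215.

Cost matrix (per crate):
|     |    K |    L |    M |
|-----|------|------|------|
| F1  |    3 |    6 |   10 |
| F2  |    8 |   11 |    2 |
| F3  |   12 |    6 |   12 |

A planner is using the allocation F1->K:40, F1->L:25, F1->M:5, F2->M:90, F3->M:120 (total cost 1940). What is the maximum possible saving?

Current plan cost = 40·3 + 25·6 + 5·10 + 90·2 + 120·12 = 1940.
Optimal plan:
  F1→K: 40 × 3 = 120
  F1→M: 30 × 10 = 300
  F2→M: 90 × 2 = 180
  F3→L: 25 × 6 = 150
  F3→M: 95 × 12 = 1140
Optimal cost = 1890.
Saving = 1940 − 1890 = 50.

50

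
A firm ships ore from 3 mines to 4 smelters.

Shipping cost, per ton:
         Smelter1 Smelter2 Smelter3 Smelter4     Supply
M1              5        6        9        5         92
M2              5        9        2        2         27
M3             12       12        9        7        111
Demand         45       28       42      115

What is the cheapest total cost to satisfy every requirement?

Optimal allocation:
  M1→Smelter1: 45 tons
  M1→Smelter2: 28 tons
  M1→Smelter4: 19 tons
  M2→Smelter3: 27 tons
  M3→Smelter3: 15 tons
  M3→Smelter4: 96 tons
Total cost = 1349.
(Supply check: M1 ships 92; M2 ships 27; M3 ships 111.)

1349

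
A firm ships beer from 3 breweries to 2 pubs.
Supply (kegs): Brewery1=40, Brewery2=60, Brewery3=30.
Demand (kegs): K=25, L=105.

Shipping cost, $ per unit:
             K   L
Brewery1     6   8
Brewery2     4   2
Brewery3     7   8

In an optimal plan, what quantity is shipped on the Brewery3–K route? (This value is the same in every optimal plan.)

0

Optimal shipments:
  Brewery1->K: 25 kegs
  Brewery1->L: 15 kegs
  Brewery2->L: 60 kegs
  Brewery3->L: 30 kegs
Total cost = $630.
The route Brewery3→K is not used.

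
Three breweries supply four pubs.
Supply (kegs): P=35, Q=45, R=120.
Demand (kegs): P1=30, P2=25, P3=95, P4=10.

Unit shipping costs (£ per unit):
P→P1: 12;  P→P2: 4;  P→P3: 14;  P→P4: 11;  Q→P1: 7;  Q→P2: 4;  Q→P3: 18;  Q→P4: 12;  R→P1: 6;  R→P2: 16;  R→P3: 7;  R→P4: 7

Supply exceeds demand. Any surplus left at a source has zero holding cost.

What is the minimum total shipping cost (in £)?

An optimal shipping plan:
  Q→P1: 15 × £7 = £105
  Q→P2: 25 × £4 = £100
  R→P1: 15 × £6 = £90
  R→P3: 95 × £7 = £665
  R→P4: 10 × £7 = £70
Total = 105 + 100 + 90 + 665 + 70 = £1030.

1030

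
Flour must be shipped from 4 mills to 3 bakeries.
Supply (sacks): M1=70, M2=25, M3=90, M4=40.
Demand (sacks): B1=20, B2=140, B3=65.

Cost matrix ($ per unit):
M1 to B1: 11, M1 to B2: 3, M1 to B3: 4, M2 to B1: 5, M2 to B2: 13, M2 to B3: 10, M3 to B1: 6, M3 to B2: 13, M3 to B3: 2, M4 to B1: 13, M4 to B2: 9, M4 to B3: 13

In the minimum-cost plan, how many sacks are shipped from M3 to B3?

The minimum-cost plan:
  M1→B2: 70 sacks
  M2→B1: 20 sacks
  M2→B2: 5 sacks
  M3→B2: 25 sacks
  M3→B3: 65 sacks
  M4→B2: 40 sacks
Total cost = $1190.
So M3→B3 carries 65 sacks.

65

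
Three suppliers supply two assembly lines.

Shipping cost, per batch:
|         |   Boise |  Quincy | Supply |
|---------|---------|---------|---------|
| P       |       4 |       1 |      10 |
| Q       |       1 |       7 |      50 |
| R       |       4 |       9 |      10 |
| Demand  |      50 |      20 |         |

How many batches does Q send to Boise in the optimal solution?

Solving gives:
  P to Quincy: 10 × 1 = 10
  Q to Boise: 50 × 1 = 50
  R to Quincy: 10 × 9 = 90
Total cost = 150.
So Q→Boise carries 50 batches.

50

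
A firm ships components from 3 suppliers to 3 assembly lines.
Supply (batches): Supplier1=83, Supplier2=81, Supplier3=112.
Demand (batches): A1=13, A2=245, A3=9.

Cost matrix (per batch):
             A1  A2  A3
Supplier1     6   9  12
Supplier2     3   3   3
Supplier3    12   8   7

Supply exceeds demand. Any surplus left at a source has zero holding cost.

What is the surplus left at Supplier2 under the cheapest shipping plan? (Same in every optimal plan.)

0

Minimum-cost shipments:
  Supplier1→A1: 13 batches
  Supplier1→A2: 61 batches
  Supplier2→A2: 81 batches
  Supplier3→A2: 103 batches
  Supplier3→A3: 9 batches
Total cost = 1757.
Supplier2 ships 81 of its 81, leaving 0.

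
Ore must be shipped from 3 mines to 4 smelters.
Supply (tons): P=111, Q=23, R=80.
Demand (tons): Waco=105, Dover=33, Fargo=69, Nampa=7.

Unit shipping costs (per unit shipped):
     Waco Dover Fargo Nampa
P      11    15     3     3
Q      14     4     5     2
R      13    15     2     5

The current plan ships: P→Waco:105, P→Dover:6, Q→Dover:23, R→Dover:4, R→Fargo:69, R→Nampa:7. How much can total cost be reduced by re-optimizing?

Current plan cost = 105·11 + 6·15 + 23·4 + 4·15 + 69·2 + 7·5 = 1570.
Optimal plan:
  P->Waco: 104 × 11 = 1144
  P->Nampa: 7 × 3 = 21
  Q->Dover: 23 × 4 = 92
  R->Waco: 1 × 13 = 13
  R->Dover: 10 × 15 = 150
  R->Fargo: 69 × 2 = 138
Optimal cost = 1558.
Saving = 1570 − 1558 = 12.

12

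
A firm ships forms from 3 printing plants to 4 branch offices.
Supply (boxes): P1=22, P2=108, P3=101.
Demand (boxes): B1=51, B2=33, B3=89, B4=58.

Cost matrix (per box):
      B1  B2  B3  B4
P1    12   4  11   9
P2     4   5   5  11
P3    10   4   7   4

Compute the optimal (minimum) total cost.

Optimal allocation:
  P1→B2: 22 × 4 = 88
  P2→B1: 51 × 4 = 204
  P2→B3: 57 × 5 = 285
  P3→B2: 11 × 4 = 44
  P3→B3: 32 × 7 = 224
  P3→B4: 58 × 4 = 232
Total = 88 + 204 + 285 + 44 + 224 + 232 = 1077.

1077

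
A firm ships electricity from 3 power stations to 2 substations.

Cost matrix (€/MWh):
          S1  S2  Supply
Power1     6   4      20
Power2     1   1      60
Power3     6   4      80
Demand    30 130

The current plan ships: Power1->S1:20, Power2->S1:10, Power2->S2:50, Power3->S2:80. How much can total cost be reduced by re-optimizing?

Current plan cost = 20·6 + 10·1 + 50·1 + 80·4 = €500.
Optimal plan:
  Power1–S2: 20 × €4 = €80
  Power2–S1: 30 × €1 = €30
  Power2–S2: 30 × €1 = €30
  Power3–S2: 80 × €4 = €320
Optimal cost = €460.
Saving = 500 − 460 = €40.

40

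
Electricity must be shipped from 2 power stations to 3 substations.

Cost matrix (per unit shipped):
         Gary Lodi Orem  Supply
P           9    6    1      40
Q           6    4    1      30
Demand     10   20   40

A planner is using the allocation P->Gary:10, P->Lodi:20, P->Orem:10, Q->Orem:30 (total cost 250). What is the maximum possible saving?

Current plan cost = 10·9 + 20·6 + 10·1 + 30·1 = 250.
Optimal plan:
  P→Orem: 40 × 1 = 40
  Q→Gary: 10 × 6 = 60
  Q→Lodi: 20 × 4 = 80
Optimal cost = 180.
Saving = 250 − 180 = 70.

70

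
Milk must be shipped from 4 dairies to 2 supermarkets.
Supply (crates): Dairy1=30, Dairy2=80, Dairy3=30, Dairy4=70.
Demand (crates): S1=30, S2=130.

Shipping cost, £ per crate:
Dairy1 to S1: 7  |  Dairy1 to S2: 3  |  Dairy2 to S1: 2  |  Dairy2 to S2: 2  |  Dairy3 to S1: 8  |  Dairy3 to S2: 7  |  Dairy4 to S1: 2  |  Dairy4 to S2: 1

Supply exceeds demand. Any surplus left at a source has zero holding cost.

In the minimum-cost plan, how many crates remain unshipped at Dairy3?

An optimal plan:
  Dairy1 to S2: 10 crates
  Dairy2 to S1: 30 crates
  Dairy2 to S2: 50 crates
  Dairy4 to S2: 70 crates
Total cost = £260.
Dairy3 ships 0 of its 30, leaving 30.

30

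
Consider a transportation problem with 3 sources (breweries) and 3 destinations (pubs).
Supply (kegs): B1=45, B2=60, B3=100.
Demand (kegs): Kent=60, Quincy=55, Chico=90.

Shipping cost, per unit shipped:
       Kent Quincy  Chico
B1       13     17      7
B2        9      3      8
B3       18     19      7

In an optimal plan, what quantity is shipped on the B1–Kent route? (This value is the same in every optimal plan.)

Optimal shipments:
  B1→Kent: 45 × 13 = 585
  B2→Kent: 5 × 9 = 45
  B2→Quincy: 55 × 3 = 165
  B3→Kent: 10 × 18 = 180
  B3→Chico: 90 × 7 = 630
Total cost = 1605.
So B1→Kent carries 45 kegs.

45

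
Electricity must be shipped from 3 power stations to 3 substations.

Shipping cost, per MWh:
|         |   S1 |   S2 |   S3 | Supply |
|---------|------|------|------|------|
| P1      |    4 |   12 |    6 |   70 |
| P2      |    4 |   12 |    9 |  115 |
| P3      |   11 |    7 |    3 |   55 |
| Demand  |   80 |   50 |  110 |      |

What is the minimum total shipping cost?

1385

A cheapest plan:
  P1→S3: 70 MWh
  P2→S1: 80 MWh
  P2→S2: 35 MWh
  P3→S2: 15 MWh
  P3→S3: 40 MWh
Total cost = 1385.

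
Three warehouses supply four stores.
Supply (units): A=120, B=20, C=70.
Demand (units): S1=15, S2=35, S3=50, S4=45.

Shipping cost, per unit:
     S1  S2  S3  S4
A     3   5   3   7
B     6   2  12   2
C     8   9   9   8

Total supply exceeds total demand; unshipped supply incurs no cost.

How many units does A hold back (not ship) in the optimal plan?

0

An optimal plan:
  A→S1: 15 × 3 = 45
  A→S2: 35 × 5 = 175
  A→S3: 50 × 3 = 150
  A→S4: 20 × 7 = 140
  B→S4: 20 × 2 = 40
  C→S4: 5 × 8 = 40
Total cost = 590.
A ships 120 of its 120, leaving 0.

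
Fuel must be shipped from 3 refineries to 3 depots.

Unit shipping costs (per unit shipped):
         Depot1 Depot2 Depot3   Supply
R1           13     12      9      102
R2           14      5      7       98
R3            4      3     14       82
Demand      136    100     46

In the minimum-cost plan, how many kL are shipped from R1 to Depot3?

Solving gives:
  R1→Depot1: 54 × 13 = 702
  R1→Depot2: 2 × 12 = 24
  R1→Depot3: 46 × 9 = 414
  R2→Depot2: 98 × 5 = 490
  R3→Depot1: 82 × 4 = 328
Total cost = 1958.
So R1→Depot3 carries 46 kL.

46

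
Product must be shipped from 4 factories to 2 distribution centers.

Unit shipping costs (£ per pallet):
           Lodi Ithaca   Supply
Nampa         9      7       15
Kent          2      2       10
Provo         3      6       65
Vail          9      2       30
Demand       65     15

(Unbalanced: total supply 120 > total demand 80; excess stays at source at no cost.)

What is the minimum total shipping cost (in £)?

215

Optimal allocation:
  Kent->Lodi: 10 pallets
  Provo->Lodi: 55 pallets
  Vail->Ithaca: 15 pallets
Total cost = £215.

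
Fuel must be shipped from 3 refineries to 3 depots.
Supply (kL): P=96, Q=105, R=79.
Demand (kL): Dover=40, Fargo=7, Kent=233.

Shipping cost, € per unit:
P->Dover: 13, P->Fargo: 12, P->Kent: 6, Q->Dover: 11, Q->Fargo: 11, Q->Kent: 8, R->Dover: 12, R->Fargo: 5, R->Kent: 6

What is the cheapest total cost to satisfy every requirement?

A cheapest plan:
  P->Kent: 96 × €6 = €576
  Q->Dover: 40 × €11 = €440
  Q->Kent: 65 × €8 = €520
  R->Fargo: 7 × €5 = €35
  R->Kent: 72 × €6 = €432
Total = 576 + 440 + 520 + 35 + 432 = €2003.

2003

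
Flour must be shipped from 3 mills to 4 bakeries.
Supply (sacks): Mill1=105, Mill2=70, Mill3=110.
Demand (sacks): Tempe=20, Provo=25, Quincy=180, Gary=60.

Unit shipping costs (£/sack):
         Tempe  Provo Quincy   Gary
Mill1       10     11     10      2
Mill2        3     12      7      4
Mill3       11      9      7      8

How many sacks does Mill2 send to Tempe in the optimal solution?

20

Solving gives:
  Mill1–Provo: 25 × £11 = £275
  Mill1–Quincy: 20 × £10 = £200
  Mill1–Gary: 60 × £2 = £120
  Mill2–Tempe: 20 × £3 = £60
  Mill2–Quincy: 50 × £7 = £350
  Mill3–Quincy: 110 × £7 = £770
Total cost = £1775.
So Mill2→Tempe carries 20 sacks.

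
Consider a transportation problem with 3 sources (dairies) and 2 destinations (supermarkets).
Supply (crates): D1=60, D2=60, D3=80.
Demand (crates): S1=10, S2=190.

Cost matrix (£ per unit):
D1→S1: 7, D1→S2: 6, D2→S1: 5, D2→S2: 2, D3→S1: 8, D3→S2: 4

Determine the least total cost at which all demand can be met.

810

One minimum-cost allocation:
  D1 to S1: 10 × £7 = £70
  D1 to S2: 50 × £6 = £300
  D2 to S2: 60 × £2 = £120
  D3 to S2: 80 × £4 = £320
Total = 70 + 300 + 120 + 320 = £810.
(Supply check: D1 ships 60; D2 ships 60; D3 ships 80.)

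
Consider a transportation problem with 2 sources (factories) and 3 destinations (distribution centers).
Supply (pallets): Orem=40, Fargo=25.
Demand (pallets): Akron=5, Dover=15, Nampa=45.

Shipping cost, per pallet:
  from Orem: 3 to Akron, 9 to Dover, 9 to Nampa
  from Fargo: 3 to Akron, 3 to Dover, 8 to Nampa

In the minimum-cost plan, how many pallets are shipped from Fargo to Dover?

15

Solving gives:
  Orem->Akron: 5 × 3 = 15
  Orem->Nampa: 35 × 9 = 315
  Fargo->Dover: 15 × 3 = 45
  Fargo->Nampa: 10 × 8 = 80
Total cost = 455.
So Fargo→Dover carries 15 pallets.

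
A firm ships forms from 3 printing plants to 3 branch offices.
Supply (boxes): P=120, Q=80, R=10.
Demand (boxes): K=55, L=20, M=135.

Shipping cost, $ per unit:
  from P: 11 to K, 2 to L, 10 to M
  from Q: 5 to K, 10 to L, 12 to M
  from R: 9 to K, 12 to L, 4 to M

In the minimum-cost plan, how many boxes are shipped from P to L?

20

Optimal shipments:
  P–L: 20 × $2 = $40
  P–M: 100 × $10 = $1000
  Q–K: 55 × $5 = $275
  Q–M: 25 × $12 = $300
  R–M: 10 × $4 = $40
Total cost = $1655.
So P→L carries 20 boxes.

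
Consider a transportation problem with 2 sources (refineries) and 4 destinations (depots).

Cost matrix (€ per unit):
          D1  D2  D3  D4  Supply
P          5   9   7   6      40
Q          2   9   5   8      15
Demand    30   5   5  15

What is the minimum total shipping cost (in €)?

275

Optimal allocation:
  P→D1: 15 × €5 = €75
  P→D2: 5 × €9 = €45
  P→D3: 5 × €7 = €35
  P→D4: 15 × €6 = €90
  Q→D1: 15 × €2 = €30
Total = 75 + 45 + 35 + 90 + 30 = €275.
(Supply check: P ships 40; Q ships 15.)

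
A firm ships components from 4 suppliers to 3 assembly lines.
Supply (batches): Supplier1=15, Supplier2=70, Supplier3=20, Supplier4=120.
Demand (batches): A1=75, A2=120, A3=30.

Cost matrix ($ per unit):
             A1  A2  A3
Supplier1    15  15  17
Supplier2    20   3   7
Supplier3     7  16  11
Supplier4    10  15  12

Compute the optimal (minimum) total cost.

Optimal allocation:
  Supplier1 to A2: 15 × $15 = $225
  Supplier2 to A2: 70 × $3 = $210
  Supplier3 to A1: 20 × $7 = $140
  Supplier4 to A1: 55 × $10 = $550
  Supplier4 to A2: 35 × $15 = $525
  Supplier4 to A3: 30 × $12 = $360
Total = 225 + 210 + 140 + 550 + 525 + 360 = $2010.

2010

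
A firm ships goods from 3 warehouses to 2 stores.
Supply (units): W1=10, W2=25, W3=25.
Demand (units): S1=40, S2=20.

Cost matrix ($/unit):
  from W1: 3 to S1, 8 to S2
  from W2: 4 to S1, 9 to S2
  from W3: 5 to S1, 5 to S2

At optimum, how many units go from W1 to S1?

The minimum-cost plan:
  W1–S1: 10 × $3 = $30
  W2–S1: 25 × $4 = $100
  W3–S1: 5 × $5 = $25
  W3–S2: 20 × $5 = $100
Total cost = $255.
So W1→S1 carries 10 units.

10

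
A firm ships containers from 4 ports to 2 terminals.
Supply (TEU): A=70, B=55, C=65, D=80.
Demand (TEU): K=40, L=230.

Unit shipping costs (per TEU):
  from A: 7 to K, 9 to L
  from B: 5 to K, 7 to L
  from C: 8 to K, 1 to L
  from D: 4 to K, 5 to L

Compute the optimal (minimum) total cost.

Optimal allocation:
  A–K: 40 × 7 = 280
  A–L: 30 × 9 = 270
  B–L: 55 × 7 = 385
  C–L: 65 × 1 = 65
  D–L: 80 × 5 = 400
Total = 280 + 270 + 385 + 65 + 400 = 1400.
(Supply check: A ships 70; B ships 55; C ships 65; D ships 80.)

1400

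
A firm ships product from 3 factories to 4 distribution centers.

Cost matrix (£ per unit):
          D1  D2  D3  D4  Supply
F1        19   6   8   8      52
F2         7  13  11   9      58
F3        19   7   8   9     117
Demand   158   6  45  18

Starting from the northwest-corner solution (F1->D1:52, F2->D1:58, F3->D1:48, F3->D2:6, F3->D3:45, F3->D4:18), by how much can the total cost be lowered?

Current plan cost = 52·19 + 58·7 + 48·19 + 6·7 + 45·8 + 18·9 = £2870.
Optimal plan:
  F1 to D2: 6 × £6 = £36
  F1 to D3: 28 × £8 = £224
  F1 to D4: 18 × £8 = £144
  F2 to D1: 58 × £7 = £406
  F3 to D1: 100 × £19 = £1900
  F3 to D3: 17 × £8 = £136
Optimal cost = £2846.
Saving = 2870 − 2846 = £24.

24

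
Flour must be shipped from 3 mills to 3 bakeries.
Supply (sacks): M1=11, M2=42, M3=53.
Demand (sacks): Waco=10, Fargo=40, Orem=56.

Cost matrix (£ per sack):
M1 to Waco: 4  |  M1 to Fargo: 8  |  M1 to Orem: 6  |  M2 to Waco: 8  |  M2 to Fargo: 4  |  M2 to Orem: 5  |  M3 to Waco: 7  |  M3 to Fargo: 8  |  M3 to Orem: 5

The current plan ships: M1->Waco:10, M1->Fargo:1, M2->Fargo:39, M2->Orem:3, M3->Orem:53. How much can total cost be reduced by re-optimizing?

Current plan cost = 10·4 + 1·8 + 39·4 + 3·5 + 53·5 = £484.
Optimal plan:
  M1–Waco: 10 × £4 = £40
  M1–Orem: 1 × £6 = £6
  M2–Fargo: 40 × £4 = £160
  M2–Orem: 2 × £5 = £10
  M3–Orem: 53 × £5 = £265
Optimal cost = £481.
Saving = 484 − 481 = £3.

3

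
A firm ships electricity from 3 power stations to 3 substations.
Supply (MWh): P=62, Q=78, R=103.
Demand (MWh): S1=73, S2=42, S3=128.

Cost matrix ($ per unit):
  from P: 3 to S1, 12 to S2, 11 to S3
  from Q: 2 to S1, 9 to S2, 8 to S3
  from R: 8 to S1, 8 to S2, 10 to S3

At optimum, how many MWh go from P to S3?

Solving gives:
  P->S1: 62 MWh
  Q->S1: 11 MWh
  Q->S3: 67 MWh
  R->S2: 42 MWh
  R->S3: 61 MWh
Total cost = $1690.
The route P→S3 is not used.

0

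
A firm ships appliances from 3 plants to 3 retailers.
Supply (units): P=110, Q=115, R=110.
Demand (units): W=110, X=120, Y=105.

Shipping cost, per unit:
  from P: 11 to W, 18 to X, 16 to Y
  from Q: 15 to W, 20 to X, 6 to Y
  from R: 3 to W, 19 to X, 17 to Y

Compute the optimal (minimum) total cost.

One minimum-cost allocation:
  P->X: 110 units
  Q->X: 10 units
  Q->Y: 105 units
  R->W: 110 units
Total cost = 3140.
(Supply check: P ships 110; Q ships 115; R ships 110.)

3140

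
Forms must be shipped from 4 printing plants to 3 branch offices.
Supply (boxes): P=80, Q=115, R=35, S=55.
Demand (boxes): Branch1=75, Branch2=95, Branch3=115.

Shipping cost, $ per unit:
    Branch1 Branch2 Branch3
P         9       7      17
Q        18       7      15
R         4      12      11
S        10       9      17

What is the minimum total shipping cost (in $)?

2960

An optimal shipping plan:
  P→Branch2: 80 × $7 = $560
  Q→Branch3: 115 × $15 = $1725
  R→Branch1: 35 × $4 = $140
  S→Branch1: 40 × $10 = $400
  S→Branch2: 15 × $9 = $135
Total = 560 + 1725 + 140 + 400 + 135 = $2960.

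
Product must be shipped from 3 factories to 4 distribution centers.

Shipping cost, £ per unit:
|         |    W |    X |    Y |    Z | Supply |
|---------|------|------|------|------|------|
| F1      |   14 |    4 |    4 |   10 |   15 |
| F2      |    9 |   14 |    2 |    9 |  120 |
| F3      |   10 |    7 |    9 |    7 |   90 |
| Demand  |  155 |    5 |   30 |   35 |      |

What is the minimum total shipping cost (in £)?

1795

Optimal allocation:
  F1->X: 5 pallets
  F1->Y: 10 pallets
  F2->W: 100 pallets
  F2->Y: 20 pallets
  F3->W: 55 pallets
  F3->Z: 35 pallets
Total cost = £1795.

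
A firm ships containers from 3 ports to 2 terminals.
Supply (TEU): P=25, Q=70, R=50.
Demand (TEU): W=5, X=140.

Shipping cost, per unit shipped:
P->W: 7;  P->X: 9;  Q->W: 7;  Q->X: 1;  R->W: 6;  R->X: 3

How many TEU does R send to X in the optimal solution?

Solving gives:
  P->W: 5 TEU
  P->X: 20 TEU
  Q->X: 70 TEU
  R->X: 50 TEU
Total cost = 435.
So R→X carries 50 TEU.

50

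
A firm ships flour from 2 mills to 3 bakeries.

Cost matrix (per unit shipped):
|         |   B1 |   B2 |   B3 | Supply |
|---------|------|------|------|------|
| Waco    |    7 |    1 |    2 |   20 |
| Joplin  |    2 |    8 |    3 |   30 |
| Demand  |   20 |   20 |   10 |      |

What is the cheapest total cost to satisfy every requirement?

A cheapest plan:
  Waco–B2: 20 × 1 = 20
  Joplin–B1: 20 × 2 = 40
  Joplin–B3: 10 × 3 = 30
Total = 20 + 40 + 30 = 90.
(Supply check: Waco ships 20; Joplin ships 30.)

90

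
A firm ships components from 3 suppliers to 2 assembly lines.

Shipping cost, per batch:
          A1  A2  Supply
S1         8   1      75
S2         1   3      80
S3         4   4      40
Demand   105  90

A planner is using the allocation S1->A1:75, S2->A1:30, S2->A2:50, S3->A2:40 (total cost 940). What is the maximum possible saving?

Current plan cost = 75·8 + 30·1 + 50·3 + 40·4 = 940.
Optimal plan:
  S1->A2: 75 batches
  S2->A1: 80 batches
  S3->A1: 25 batches
  S3->A2: 15 batches
Optimal cost = 315.
Saving = 940 − 315 = 625.

625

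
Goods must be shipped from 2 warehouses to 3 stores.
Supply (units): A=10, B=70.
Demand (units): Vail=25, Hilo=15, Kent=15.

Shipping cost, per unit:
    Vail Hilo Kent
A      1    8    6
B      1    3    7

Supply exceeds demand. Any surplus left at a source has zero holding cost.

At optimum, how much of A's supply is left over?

0

An optimal plan:
  A→Kent: 10 × 6 = 60
  B→Vail: 25 × 1 = 25
  B→Hilo: 15 × 3 = 45
  B→Kent: 5 × 7 = 35
Total cost = 165.
A ships 10 of its 10, leaving 0.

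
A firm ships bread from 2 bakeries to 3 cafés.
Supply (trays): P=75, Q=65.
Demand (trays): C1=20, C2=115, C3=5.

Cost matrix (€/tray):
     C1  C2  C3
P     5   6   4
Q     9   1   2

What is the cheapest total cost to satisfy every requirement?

485

Optimal allocation:
  P->C1: 20 × €5 = €100
  P->C2: 50 × €6 = €300
  P->C3: 5 × €4 = €20
  Q->C2: 65 × €1 = €65
Total = 100 + 300 + 20 + 65 = €485.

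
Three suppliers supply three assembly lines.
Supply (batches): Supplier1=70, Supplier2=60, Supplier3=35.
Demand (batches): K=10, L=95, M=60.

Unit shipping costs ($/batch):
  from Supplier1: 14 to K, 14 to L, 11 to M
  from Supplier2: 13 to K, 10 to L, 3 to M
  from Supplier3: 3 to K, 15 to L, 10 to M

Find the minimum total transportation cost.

1565

Optimal allocation:
  Supplier1 to L: 70 × $14 = $980
  Supplier2 to M: 60 × $3 = $180
  Supplier3 to K: 10 × $3 = $30
  Supplier3 to L: 25 × $15 = $375
Total = 980 + 180 + 30 + 375 = $1565.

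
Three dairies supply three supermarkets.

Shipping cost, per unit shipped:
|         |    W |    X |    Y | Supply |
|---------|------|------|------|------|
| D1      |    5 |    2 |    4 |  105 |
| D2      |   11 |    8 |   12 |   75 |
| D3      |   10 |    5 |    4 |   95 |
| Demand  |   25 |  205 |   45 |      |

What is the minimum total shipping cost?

Optimal allocation:
  D1→X: 105 × 2 = 210
  D2→W: 25 × 11 = 275
  D2→X: 50 × 8 = 400
  D3→X: 50 × 5 = 250
  D3→Y: 45 × 4 = 180
Total = 210 + 275 + 400 + 250 + 180 = 1315.

1315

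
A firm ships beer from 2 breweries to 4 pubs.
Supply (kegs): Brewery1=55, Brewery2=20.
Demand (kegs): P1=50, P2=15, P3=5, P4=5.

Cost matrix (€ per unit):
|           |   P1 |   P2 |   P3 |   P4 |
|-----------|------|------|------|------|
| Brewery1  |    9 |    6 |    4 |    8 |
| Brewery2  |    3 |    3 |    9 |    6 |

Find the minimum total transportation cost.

480

An optimal shipping plan:
  Brewery1→P1: 30 × €9 = €270
  Brewery1→P2: 15 × €6 = €90
  Brewery1→P3: 5 × €4 = €20
  Brewery1→P4: 5 × €8 = €40
  Brewery2→P1: 20 × €3 = €60
Total = 270 + 90 + 20 + 40 + 60 = €480.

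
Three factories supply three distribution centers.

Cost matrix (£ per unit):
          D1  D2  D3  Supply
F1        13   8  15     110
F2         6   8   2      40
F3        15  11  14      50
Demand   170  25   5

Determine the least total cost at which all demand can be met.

2275

An optimal shipping plan:
  F1 to D1: 85 × £13 = £1105
  F1 to D2: 25 × £8 = £200
  F2 to D1: 35 × £6 = £210
  F2 to D3: 5 × £2 = £10
  F3 to D1: 50 × £15 = £750
Total = 1105 + 200 + 210 + 10 + 750 = £2275.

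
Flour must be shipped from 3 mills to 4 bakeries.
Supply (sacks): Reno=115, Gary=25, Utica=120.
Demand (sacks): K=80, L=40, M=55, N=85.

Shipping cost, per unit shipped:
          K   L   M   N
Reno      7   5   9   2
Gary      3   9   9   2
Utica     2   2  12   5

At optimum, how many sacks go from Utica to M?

0

Solving gives:
  Reno–M: 30 × 9 = 270
  Reno–N: 85 × 2 = 170
  Gary–M: 25 × 9 = 225
  Utica–K: 80 × 2 = 160
  Utica–L: 40 × 2 = 80
Total cost = 905.
The route Utica→M is not used.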